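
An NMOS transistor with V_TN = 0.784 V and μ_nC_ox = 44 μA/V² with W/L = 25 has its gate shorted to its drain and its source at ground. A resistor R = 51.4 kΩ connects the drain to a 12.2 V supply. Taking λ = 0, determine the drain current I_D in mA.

I_D = 0.210 mA

With gate tied to drain, V_GS = V_DS ≥ V_GS − V_TN, so the device is in saturation.
k_n = μ_nC_ox · (W/L) = 1.1 mA/V².
KCL at the drain: ½ k_n (V_GS − V_TN)² = (V_DD − V_GS)/R.
Let x = V_GS − 0.784. Then 28.3 x² + x − 11.42 = 0, giving x = 0.618 V (positive root), so V_GS = 1.4 V.
I_D = (V_DD − V_GS)/R = (12.2 − 1.4) / 51.4 = 0.21 mA.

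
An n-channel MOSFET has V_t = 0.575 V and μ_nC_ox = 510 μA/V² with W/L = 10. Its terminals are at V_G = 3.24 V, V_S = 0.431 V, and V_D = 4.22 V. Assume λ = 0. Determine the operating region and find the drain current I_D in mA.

Saturation; I_D = 12.7 mA

V_GS = V_G − V_S = 3.24 − 0.431 = 2.81 V; V_DS = V_D − V_S = 4.22 − 0.431 = 3.79 V.
k_n = μ_nC_ox · (W/L) = 5.1 mA/V².
V_ov = V_GS − V_t = 2.81 − 0.575 = 2.23 V.
Since V_DS = 3.79 V ≥ V_ov = 2.23 V, the device is in saturation.
I_D = ½ k_n V_ov² = 0.5 × 5.1 × 2.23² = 12.7 mA.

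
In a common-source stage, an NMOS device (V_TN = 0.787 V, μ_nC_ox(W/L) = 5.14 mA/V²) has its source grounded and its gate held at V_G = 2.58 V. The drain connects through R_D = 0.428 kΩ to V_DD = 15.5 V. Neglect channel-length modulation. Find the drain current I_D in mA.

V_GS = V_G = 2.58 V, so V_ov = 2.58 − 0.787 = 1.79 V.
Assume saturation: I_D = ½ k_n V_ov² = 0.5 × 5.14 × 1.79² = 8.26 mA, giving V_DS = V_DD − I_D R_D = 15.5 − 8.26 × 0.428 = 12 V.
V_DS = 12 V ≥ V_ov = 1.79 V, confirming saturation.

I_D = 8.26 mA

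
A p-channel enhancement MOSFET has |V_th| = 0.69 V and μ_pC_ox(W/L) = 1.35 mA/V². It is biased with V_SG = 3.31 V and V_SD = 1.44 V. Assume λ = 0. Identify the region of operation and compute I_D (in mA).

V_ov = V_SG − |V_th| = 3.31 − 0.69 = 2.62 V.
Since V_SD = 1.44 V < V_ov = 2.62 V, the device is in the triode region.
I_D = k_p [V_ov · V_SD − ½ V_SD²] = 1.35 × [2.62 × 1.44 − 0.5 × 1.44²] = 3.69 mA.

Triode; I_D = 3.69 mA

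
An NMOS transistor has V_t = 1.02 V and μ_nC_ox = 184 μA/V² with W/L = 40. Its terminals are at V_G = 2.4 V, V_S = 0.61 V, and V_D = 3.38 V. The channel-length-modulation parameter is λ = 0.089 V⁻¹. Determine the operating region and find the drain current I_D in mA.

Saturation; I_D = 2.72 mA

V_GS = V_G − V_S = 2.4 − 0.61 = 1.79 V; V_DS = V_D − V_S = 3.38 − 0.61 = 2.77 V.
k_n = μ_nC_ox · (W/L) = 7.36 mA/V².
V_ov = V_GS − V_t = 1.79 − 1.02 = 0.77 V.
Since V_DS = 2.77 V ≥ V_ov = 0.77 V, the device is in saturation.
I_D = ½ k_n V_ov² (1 + λ V_DS) = 0.5 × 7.36 × 0.77² × (1 + 0.089 × 2.77) = 2.72 mA.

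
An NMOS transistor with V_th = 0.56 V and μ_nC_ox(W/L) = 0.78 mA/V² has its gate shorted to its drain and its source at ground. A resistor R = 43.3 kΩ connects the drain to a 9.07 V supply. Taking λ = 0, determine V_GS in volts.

With gate tied to drain, V_GS = V_DS ≥ V_GS − V_th, so the device is in saturation.
KCL at the drain: ½ k_n (V_GS − V_th)² = (V_DD − V_GS)/R.
Let x = V_GS − 0.56. Then 16.9 x² + x − 8.51 = 0, giving x = 0.681 V (positive root), so V_GS = 1.24 V.
I_D = (V_DD − V_GS)/R = (9.07 − 1.24) / 43.3 = 0.181 mA.

V_GS = 1.24 V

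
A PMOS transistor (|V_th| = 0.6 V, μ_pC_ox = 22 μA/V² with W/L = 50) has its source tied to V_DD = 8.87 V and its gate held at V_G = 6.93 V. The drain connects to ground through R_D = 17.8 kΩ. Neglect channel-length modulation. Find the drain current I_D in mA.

I_D = 0.477 mA

V_SG = V_DD − V_G = 8.87 − 6.93 = 1.94 V, so V_ov = 1.94 − 0.6 = 1.34 V.
k_p = μ_pC_ox · (W/L) = 1.1 mA/V².
Assume saturation: I_D = ½ k_p V_ov² = 0.5 × 1.1 × 1.34² = 0.988 mA, giving V_SD = V_DD − I_D R_D = 8.87 − 0.988 × 17.8 = -8.71 V.
But -8.71 V < V_ov = 1.34 V, so the device is actually in triode.
In triode I_D = k_p[V_ov V_SD − ½ V_SD²] and I_D = (V_DD − V_SD)/R_D. Equating: 9.79 V_SD² − 27.24 V_SD + 8.87 = 0, giving V_SD = 0.377 V (the root below V_ov).
I_D = (8.87 − 0.377) / 17.8 = 0.477 mA.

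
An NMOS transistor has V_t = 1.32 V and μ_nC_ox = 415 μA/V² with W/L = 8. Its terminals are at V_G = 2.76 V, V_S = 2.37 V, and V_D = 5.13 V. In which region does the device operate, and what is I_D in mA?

V_GS = V_G − V_S = 2.76 − 2.37 = 0.39 V; V_DS = V_D − V_S = 5.13 − 2.37 = 2.76 V.
V_GS = 0.39 V < V_t = 1.32 V, so the transistor is in cutoff.

Cutoff; I_D = 0 mA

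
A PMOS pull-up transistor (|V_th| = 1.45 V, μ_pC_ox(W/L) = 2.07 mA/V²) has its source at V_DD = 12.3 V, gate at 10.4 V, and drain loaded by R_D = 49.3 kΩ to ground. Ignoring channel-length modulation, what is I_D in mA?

V_SG = V_DD − V_G = 12.3 − 10.4 = 1.9 V, so V_ov = 1.9 − 1.45 = 0.45 V.
Assume saturation: I_D = ½ k_p V_ov² = 0.5 × 2.07 × 0.45² = 0.21 mA, giving V_SD = V_DD − I_D R_D = 12.3 − 0.21 × 49.3 = 1.97 V.
V_SD = 1.97 V ≥ V_ov = 0.45 V, confirming saturation.

I_D = 0.210 mA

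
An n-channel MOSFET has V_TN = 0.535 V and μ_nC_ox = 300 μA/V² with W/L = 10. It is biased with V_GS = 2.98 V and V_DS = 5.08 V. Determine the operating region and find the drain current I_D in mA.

k_n = μ_nC_ox · (W/L) = 3 mA/V².
V_ov = V_GS − V_TN = 2.98 − 0.535 = 2.44 V.
Since V_DS = 5.08 V ≥ V_ov = 2.44 V, the device is in saturation.
I_D = ½ k_n V_ov² = 0.5 × 3 × 2.44² = 8.97 mA.

Saturation; I_D = 8.97 mA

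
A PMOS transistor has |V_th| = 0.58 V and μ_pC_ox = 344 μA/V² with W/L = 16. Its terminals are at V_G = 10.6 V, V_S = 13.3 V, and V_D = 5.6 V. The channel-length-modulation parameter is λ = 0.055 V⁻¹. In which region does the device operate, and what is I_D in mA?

Saturation; I_D = 17.6 mA

V_SG = V_S − V_G = 13.3 − 10.6 = 2.7 V; V_SD = V_S − V_D = 13.3 − 5.6 = 7.7 V.
k_p = μ_pC_ox · (W/L) = 5.504 mA/V².
V_ov = V_SG − |V_th| = 2.7 − 0.58 = 2.12 V.
Since V_SD = 7.7 V ≥ V_ov = 2.12 V, the device is in saturation.
I_D = ½ k_p V_ov² (1 + λ V_SD) = 0.5 × 5.504 × 2.12² × (1 + 0.055 × 7.7) = 17.6 mA.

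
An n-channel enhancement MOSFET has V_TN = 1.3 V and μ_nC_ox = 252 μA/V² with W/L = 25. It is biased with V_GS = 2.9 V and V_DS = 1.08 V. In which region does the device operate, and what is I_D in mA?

Triode; I_D = 7.21 mA

k_n = μ_nC_ox · (W/L) = 6.3 mA/V².
V_ov = V_GS − V_TN = 2.9 − 1.3 = 1.6 V.
Since V_DS = 1.08 V < V_ov = 1.6 V, the device is in the triode region.
I_D = k_n [V_ov · V_DS − ½ V_DS²] = 6.3 × [1.6 × 1.08 − 0.5 × 1.08²] = 7.21 mA.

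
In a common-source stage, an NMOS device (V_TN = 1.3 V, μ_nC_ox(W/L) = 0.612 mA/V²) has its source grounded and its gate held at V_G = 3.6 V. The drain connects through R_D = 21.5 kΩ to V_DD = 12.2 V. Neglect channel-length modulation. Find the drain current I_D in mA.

V_GS = V_G = 3.6 V, so V_ov = 3.6 − 1.3 = 2.3 V.
Assume saturation: I_D = ½ k_n V_ov² = 0.5 × 0.612 × 2.3² = 1.62 mA, giving V_DS = V_DD − I_D R_D = 12.2 − 1.62 × 21.5 = -22.6 V.
But -22.6 V < V_ov = 2.3 V, so the device is actually in triode.
In triode I_D = k_n[V_ov V_DS − ½ V_DS²] and I_D = (V_DD − V_DS)/R_D. Equating: 6.58 V_DS² − 31.26 V_DS + 12.2 = 0, giving V_DS = 0.429 V (the root below V_ov).
I_D = (12.2 − 0.429) / 21.5 = 0.547 mA.

I_D = 0.547 mA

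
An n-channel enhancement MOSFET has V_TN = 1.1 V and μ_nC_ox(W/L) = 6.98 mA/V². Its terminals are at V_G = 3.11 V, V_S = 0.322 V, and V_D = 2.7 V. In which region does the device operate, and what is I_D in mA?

Saturation; I_D = 9.94 mA

V_GS = V_G − V_S = 3.11 − 0.322 = 2.79 V; V_DS = V_D − V_S = 2.7 − 0.322 = 2.38 V.
V_ov = V_GS − V_TN = 2.79 − 1.1 = 1.69 V.
Since V_DS = 2.38 V ≥ V_ov = 1.69 V, the device is in saturation.
I_D = ½ k_n V_ov² = 0.5 × 6.98 × 1.69² = 9.94 mA.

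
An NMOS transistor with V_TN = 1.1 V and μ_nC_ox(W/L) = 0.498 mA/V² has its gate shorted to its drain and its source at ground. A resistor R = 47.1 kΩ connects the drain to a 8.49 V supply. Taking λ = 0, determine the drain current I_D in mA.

I_D = 0.141 mA

With gate tied to drain, V_GS = V_DS ≥ V_GS − V_TN, so the device is in saturation.
KCL at the drain: ½ k_n (V_GS − V_TN)² = (V_DD − V_GS)/R.
Let x = V_GS − 1.1. Then 11.7 x² + x − 7.39 = 0, giving x = 0.752 V (positive root), so V_GS = 1.85 V.
I_D = (V_DD − V_GS)/R = (8.49 − 1.85) / 47.1 = 0.141 mA.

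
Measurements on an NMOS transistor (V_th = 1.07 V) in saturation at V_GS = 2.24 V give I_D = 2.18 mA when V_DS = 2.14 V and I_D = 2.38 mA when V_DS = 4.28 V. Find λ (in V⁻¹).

λ = 0.0472 V⁻¹

With V_GS fixed, I_D ∝ (1 + λ V_DS) in saturation, so I_D2/I_D1 = (1 + λ V_DS2)/(1 + λ V_DS1).
2.38/2.18 = 1.092 = (1 + 4.28 λ)/(1 + 2.14 λ).
Solving: λ (I_D1 V_DS2 − I_D2 V_DS1) = I_D2 − I_D1, so λ = (2.38 − 2.18) / (2.18 × 4.28 − 2.38 × 2.14) = 0.2 / 4.24 = 0.0472 V⁻¹.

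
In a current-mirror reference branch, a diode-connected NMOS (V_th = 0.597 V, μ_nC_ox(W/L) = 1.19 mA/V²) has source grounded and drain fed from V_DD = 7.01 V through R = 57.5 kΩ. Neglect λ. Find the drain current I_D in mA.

With gate tied to drain, V_GS = V_DS ≥ V_GS − V_th, so the device is in saturation.
KCL at the drain: ½ k_n (V_GS − V_th)² = (V_DD − V_GS)/R.
Let x = V_GS − 0.597. Then 34.2 x² + x − 6.413 = 0, giving x = 0.419 V (positive root), so V_GS = 1.02 V.
I_D = (V_DD − V_GS)/R = (7.01 − 1.02) / 57.5 = 0.104 mA.

I_D = 0.104 mA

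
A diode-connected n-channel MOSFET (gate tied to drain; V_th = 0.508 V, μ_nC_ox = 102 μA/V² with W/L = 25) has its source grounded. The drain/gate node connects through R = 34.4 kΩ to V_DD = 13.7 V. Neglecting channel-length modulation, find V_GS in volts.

V_GS = 1.05 V

With gate tied to drain, V_GS = V_DS ≥ V_GS − V_th, so the device is in saturation.
k_n = μ_nC_ox · (W/L) = 2.55 mA/V².
KCL at the drain: ½ k_n (V_GS − V_th)² = (V_DD − V_GS)/R.
Let x = V_GS − 0.508. Then 43.9 x² + x − 13.19 = 0, giving x = 0.537 V (positive root), so V_GS = 1.05 V.
I_D = (V_DD − V_GS)/R = (13.7 − 1.05) / 34.4 = 0.368 mA.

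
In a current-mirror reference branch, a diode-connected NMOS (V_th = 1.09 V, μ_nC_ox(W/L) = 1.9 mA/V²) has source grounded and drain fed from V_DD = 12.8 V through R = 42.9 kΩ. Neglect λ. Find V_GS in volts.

V_GS = 1.61 V

With gate tied to drain, V_GS = V_DS ≥ V_GS − V_th, so the device is in saturation.
KCL at the drain: ½ k_n (V_GS − V_th)² = (V_DD − V_GS)/R.
Let x = V_GS − 1.09. Then 40.8 x² + x − 11.71 = 0, giving x = 0.524 V (positive root), so V_GS = 1.61 V.
I_D = (V_DD − V_GS)/R = (12.8 − 1.61) / 42.9 = 0.261 mA.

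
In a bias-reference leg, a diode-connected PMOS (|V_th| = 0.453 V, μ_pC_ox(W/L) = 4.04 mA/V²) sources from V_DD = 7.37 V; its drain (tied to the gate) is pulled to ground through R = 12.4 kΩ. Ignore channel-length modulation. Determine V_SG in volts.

With gate tied to drain, V_SG = V_SD ≥ V_SG − |V_th|, so the device is in saturation.
KCL at the drain: ½ k_p (V_SG − |V_th|)² = (V_DD − V_SG)/R.
Let x = V_SG − 0.453. Then 25 x² + x − 6.917 = 0, giving x = 0.506 V (positive root), so V_SG = 0.959 V.
I_D = (V_DD − V_SG)/R = (7.37 − 0.959) / 12.4 = 0.517 mA.

V_SG = 0.959 V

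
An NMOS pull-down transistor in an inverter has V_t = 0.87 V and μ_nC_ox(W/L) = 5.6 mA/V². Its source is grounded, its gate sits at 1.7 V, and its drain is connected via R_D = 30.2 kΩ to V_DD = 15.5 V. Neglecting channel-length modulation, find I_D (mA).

V_GS = V_G = 1.7 V, so V_ov = 1.7 − 0.87 = 0.83 V.
Assume saturation: I_D = ½ k_n V_ov² = 0.5 × 5.6 × 0.83² = 1.93 mA, giving V_DS = V_DD − I_D R_D = 15.5 − 1.93 × 30.2 = -42.8 V.
But -42.8 V < V_ov = 0.83 V, so the device is actually in triode.
In triode I_D = k_n[V_ov V_DS − ½ V_DS²] and I_D = (V_DD − V_DS)/R_D. Equating: 84.6 V_DS² − 141.4 V_DS + 15.5 = 0, giving V_DS = 0.118 V (the root below V_ov).
I_D = (15.5 − 0.118) / 30.2 = 0.509 mA.

I_D = 0.509 mA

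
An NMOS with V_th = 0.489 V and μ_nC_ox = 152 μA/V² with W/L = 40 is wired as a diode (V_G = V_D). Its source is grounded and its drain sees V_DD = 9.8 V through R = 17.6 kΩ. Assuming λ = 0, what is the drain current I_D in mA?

I_D = 0.506 mA

With gate tied to drain, V_GS = V_DS ≥ V_GS − V_th, so the device is in saturation.
k_n = μ_nC_ox · (W/L) = 6.08 mA/V².
KCL at the drain: ½ k_n (V_GS − V_th)² = (V_DD − V_GS)/R.
Let x = V_GS − 0.489. Then 53.5 x² + x − 9.311 = 0, giving x = 0.408 V (positive root), so V_GS = 0.897 V.
I_D = (V_DD − V_GS)/R = (9.8 − 0.897) / 17.6 = 0.506 mA.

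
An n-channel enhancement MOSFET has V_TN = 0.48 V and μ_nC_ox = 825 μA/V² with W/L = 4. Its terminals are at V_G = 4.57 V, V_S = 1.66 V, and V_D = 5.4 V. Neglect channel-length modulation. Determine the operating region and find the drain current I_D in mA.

Saturation; I_D = 9.74 mA

V_GS = V_G − V_S = 4.57 − 1.66 = 2.91 V; V_DS = V_D − V_S = 5.4 − 1.66 = 3.74 V.
k_n = μ_nC_ox · (W/L) = 3.3 mA/V².
V_ov = V_GS − V_TN = 2.91 − 0.48 = 2.43 V.
Since V_DS = 3.74 V ≥ V_ov = 2.43 V, the device is in saturation.
I_D = ½ k_n V_ov² = 0.5 × 3.3 × 2.43² = 9.74 mA.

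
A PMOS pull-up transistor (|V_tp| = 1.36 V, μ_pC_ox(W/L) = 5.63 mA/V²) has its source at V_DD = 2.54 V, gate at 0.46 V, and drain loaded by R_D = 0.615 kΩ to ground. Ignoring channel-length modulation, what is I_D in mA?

I_D = 1.46 mA

V_SG = V_DD − V_G = 2.54 − 0.46 = 2.08 V, so V_ov = 2.08 − 1.36 = 0.72 V.
Assume saturation: I_D = ½ k_p V_ov² = 0.5 × 5.63 × 0.72² = 1.46 mA, giving V_SD = V_DD − I_D R_D = 2.54 − 1.46 × 0.615 = 1.64 V.
V_SD = 1.64 V ≥ V_ov = 0.72 V, confirming saturation.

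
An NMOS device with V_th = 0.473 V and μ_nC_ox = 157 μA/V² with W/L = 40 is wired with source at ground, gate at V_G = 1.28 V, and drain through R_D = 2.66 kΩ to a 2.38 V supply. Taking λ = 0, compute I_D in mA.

V_GS = V_G = 1.28 V, so V_ov = 1.28 − 0.473 = 0.807 V.
k_n = μ_nC_ox · (W/L) = 6.28 mA/V².
Assume saturation: I_D = ½ k_n V_ov² = 0.5 × 6.28 × 0.807² = 2.04 mA, giving V_DS = V_DD − I_D R_D = 2.38 − 2.04 × 2.66 = -3.06 V.
But -3.06 V < V_ov = 0.807 V, so the device is actually in triode.
In triode I_D = k_n[V_ov V_DS − ½ V_DS²] and I_D = (V_DD − V_DS)/R_D. Equating: 8.35 V_DS² − 14.48 V_DS + 2.38 = 0, giving V_DS = 0.184 V (the root below V_ov).
I_D = (2.38 − 0.184) / 2.66 = 0.826 mA.

I_D = 0.826 mA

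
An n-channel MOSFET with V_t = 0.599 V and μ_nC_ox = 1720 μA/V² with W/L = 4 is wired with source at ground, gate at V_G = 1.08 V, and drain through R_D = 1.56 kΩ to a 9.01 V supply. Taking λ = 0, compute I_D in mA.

I_D = 0.796 mA

V_GS = V_G = 1.08 V, so V_ov = 1.08 − 0.599 = 0.481 V.
k_n = μ_nC_ox · (W/L) = 6.88 mA/V².
Assume saturation: I_D = ½ k_n V_ov² = 0.5 × 6.88 × 0.481² = 0.796 mA, giving V_DS = V_DD − I_D R_D = 9.01 − 0.796 × 1.56 = 7.77 V.
V_DS = 7.77 V ≥ V_ov = 0.481 V, confirming saturation.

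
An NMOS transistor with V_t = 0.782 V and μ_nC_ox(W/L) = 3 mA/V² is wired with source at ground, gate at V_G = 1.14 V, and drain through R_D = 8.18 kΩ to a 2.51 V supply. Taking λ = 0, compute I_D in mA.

I_D = 0.192 mA

V_GS = V_G = 1.14 V, so V_ov = 1.14 − 0.782 = 0.358 V.
Assume saturation: I_D = ½ k_n V_ov² = 0.5 × 3 × 0.358² = 0.192 mA, giving V_DS = V_DD − I_D R_D = 2.51 − 0.192 × 8.18 = 0.937 V.
V_DS = 0.937 V ≥ V_ov = 0.358 V, confirming saturation.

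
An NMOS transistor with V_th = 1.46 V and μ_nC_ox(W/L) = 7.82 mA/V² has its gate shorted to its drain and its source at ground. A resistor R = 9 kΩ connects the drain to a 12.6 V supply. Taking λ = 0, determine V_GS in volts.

V_GS = 2.01 V

With gate tied to drain, V_GS = V_DS ≥ V_GS − V_th, so the device is in saturation.
KCL at the drain: ½ k_n (V_GS − V_th)² = (V_DD − V_GS)/R.
Let x = V_GS − 1.46. Then 35.2 x² + x − 11.14 = 0, giving x = 0.549 V (positive root), so V_GS = 2.01 V.
I_D = (V_DD − V_GS)/R = (12.6 − 2.01) / 9 = 1.18 mA.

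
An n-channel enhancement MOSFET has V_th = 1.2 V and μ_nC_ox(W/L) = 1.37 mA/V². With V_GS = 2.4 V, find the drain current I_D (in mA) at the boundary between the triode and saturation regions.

At the boundary V_DS = V_ov = V_GS − V_th = 2.4 − 1.2 = 1.2 V.
I_D = ½ k_n V_ov² = 0.5 × 1.37 × 1.2² = 0.986 mA.

I_D = 0.986 mA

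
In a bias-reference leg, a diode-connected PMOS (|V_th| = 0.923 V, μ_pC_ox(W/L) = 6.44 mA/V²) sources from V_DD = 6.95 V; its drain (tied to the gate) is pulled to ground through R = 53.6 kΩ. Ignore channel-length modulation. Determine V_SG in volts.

With gate tied to drain, V_SG = V_SD ≥ V_SG − |V_th|, so the device is in saturation.
KCL at the drain: ½ k_p (V_SG − |V_th|)² = (V_DD − V_SG)/R.
Let x = V_SG − 0.923. Then 173 x² + x − 6.027 = 0, giving x = 0.184 V (positive root), so V_SG = 1.11 V.
I_D = (V_DD − V_SG)/R = (6.95 − 1.11) / 53.6 = 0.109 mA.

V_SG = 1.11 V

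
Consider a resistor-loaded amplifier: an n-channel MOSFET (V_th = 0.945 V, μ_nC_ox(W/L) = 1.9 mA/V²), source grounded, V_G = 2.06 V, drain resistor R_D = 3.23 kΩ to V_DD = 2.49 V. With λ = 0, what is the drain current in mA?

I_D = 0.656 mA

V_GS = V_G = 2.06 V, so V_ov = 2.06 − 0.945 = 1.12 V.
Assume saturation: I_D = ½ k_n V_ov² = 0.5 × 1.9 × 1.12² = 1.18 mA, giving V_DS = V_DD − I_D R_D = 2.49 − 1.18 × 3.23 = -1.32 V.
But -1.32 V < V_ov = 1.12 V, so the device is actually in triode.
In triode I_D = k_n[V_ov V_DS − ½ V_DS²] and I_D = (V_DD − V_DS)/R_D. Equating: 3.07 V_DS² − 7.843 V_DS + 2.49 = 0, giving V_DS = 0.371 V (the root below V_ov).
I_D = (2.49 − 0.371) / 3.23 = 0.656 mA.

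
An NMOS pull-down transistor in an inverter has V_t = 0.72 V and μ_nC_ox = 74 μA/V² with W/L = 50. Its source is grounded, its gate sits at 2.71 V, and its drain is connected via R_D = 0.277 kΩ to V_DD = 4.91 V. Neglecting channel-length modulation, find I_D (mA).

I_D = 7.33 mA

V_GS = V_G = 2.71 V, so V_ov = 2.71 − 0.72 = 1.99 V.
k_n = μ_nC_ox · (W/L) = 3.7 mA/V².
Assume saturation: I_D = ½ k_n V_ov² = 0.5 × 3.7 × 1.99² = 7.33 mA, giving V_DS = V_DD − I_D R_D = 4.91 − 7.33 × 0.277 = 2.88 V.
V_DS = 2.88 V ≥ V_ov = 1.99 V, confirming saturation.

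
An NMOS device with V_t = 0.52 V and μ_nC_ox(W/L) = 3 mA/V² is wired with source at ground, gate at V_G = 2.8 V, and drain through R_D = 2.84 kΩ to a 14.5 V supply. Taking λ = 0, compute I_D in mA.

V_GS = V_G = 2.8 V, so V_ov = 2.8 − 0.52 = 2.28 V.
Assume saturation: I_D = ½ k_n V_ov² = 0.5 × 3 × 2.28² = 7.8 mA, giving V_DS = V_DD − I_D R_D = 14.5 − 7.8 × 2.84 = -7.65 V.
But -7.65 V < V_ov = 2.28 V, so the device is actually in triode.
In triode I_D = k_n[V_ov V_DS − ½ V_DS²] and I_D = (V_DD − V_DS)/R_D. Equating: 4.26 V_DS² − 20.43 V_DS + 14.5 = 0, giving V_DS = 0.866 V (the root below V_ov).
I_D = (14.5 − 0.866) / 2.84 = 4.8 mA.

I_D = 4.80 mA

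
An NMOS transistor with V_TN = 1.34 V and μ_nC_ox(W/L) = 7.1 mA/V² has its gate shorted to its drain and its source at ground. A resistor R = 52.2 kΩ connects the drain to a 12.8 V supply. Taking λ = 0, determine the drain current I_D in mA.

I_D = 0.215 mA

With gate tied to drain, V_GS = V_DS ≥ V_GS − V_TN, so the device is in saturation.
KCL at the drain: ½ k_n (V_GS − V_TN)² = (V_DD − V_GS)/R.
Let x = V_GS − 1.34. Then 185 x² + x − 11.46 = 0, giving x = 0.246 V (positive root), so V_GS = 1.59 V.
I_D = (V_DD − V_GS)/R = (12.8 − 1.59) / 52.2 = 0.215 mA.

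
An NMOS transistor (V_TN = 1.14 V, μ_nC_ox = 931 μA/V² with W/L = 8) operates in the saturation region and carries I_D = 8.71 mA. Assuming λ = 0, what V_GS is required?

V_GS = 2.67 V

k_n = μ_nC_ox · (W/L) = 7.448 mA/V².
In saturation I_D = ½ k_n (V_GS − V_TN)², so V_GS − V_TN = √(2 I_D / k_n) = √(2 × 8.71 / 7.448) = 1.53 V.
V_GS = 1.14 + 1.53 = 2.67 V.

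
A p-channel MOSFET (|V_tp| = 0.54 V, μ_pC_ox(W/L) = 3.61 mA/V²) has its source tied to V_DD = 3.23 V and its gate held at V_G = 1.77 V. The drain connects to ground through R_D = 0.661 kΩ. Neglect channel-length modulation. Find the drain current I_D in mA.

V_SG = V_DD − V_G = 3.23 − 1.77 = 1.46 V, so V_ov = 1.46 − 0.54 = 0.92 V.
Assume saturation: I_D = ½ k_p V_ov² = 0.5 × 3.61 × 0.92² = 1.53 mA, giving V_SD = V_DD − I_D R_D = 3.23 − 1.53 × 0.661 = 2.22 V.
V_SD = 2.22 V ≥ V_ov = 0.92 V, confirming saturation.

I_D = 1.53 mA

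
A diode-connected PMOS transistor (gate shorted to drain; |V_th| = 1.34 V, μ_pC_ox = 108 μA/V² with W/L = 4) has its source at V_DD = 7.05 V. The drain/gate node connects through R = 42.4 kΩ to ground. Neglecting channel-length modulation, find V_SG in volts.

With gate tied to drain, V_SG = V_SD ≥ V_SG − |V_th|, so the device is in saturation.
k_p = μ_pC_ox · (W/L) = 0.432 mA/V².
KCL at the drain: ½ k_p (V_SG − |V_th|)² = (V_DD − V_SG)/R.
Let x = V_SG − 1.34. Then 9.16 x² + x − 5.71 = 0, giving x = 0.737 V (positive root), so V_SG = 2.08 V.
I_D = (V_DD − V_SG)/R = (7.05 − 2.08) / 42.4 = 0.117 mA.

V_SG = 2.08 V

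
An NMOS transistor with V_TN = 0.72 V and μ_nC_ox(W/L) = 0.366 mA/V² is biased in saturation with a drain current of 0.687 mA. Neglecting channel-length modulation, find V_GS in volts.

V_GS = 2.66 V

In saturation I_D = ½ k_n (V_GS − V_TN)², so V_GS − V_TN = √(2 I_D / k_n) = √(2 × 0.687 / 0.366) = 1.94 V.
V_GS = 0.72 + 1.94 = 2.66 V.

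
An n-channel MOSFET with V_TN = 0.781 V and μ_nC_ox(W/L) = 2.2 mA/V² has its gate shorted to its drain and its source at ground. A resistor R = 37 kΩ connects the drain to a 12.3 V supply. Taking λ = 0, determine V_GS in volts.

V_GS = 1.30 V

With gate tied to drain, V_GS = V_DS ≥ V_GS − V_TN, so the device is in saturation.
KCL at the drain: ½ k_n (V_GS − V_TN)² = (V_DD − V_GS)/R.
Let x = V_GS − 0.781. Then 40.7 x² + x − 11.52 = 0, giving x = 0.52 V (positive root), so V_GS = 1.3 V.
I_D = (V_DD − V_GS)/R = (12.3 − 1.3) / 37 = 0.297 mA.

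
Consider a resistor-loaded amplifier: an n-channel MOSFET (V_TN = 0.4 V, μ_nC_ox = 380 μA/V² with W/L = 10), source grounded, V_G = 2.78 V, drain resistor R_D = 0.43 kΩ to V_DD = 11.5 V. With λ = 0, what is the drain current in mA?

V_GS = V_G = 2.78 V, so V_ov = 2.78 − 0.4 = 2.38 V.
k_n = μ_nC_ox · (W/L) = 3.8 mA/V².
Assume saturation: I_D = ½ k_n V_ov² = 0.5 × 3.8 × 2.38² = 10.8 mA, giving V_DS = V_DD − I_D R_D = 11.5 − 10.8 × 0.43 = 6.87 V.
V_DS = 6.87 V ≥ V_ov = 2.38 V, confirming saturation.

I_D = 10.8 mA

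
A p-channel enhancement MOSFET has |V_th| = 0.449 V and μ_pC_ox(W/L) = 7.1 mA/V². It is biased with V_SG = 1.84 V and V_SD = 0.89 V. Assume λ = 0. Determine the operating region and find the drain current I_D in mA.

Triode; I_D = 5.98 mA

V_ov = V_SG − |V_th| = 1.84 − 0.449 = 1.39 V.
Since V_SD = 0.89 V < V_ov = 1.39 V, the device is in the triode region.
I_D = k_p [V_ov · V_SD − ½ V_SD²] = 7.1 × [1.39 × 0.89 − 0.5 × 0.89²] = 5.98 mA.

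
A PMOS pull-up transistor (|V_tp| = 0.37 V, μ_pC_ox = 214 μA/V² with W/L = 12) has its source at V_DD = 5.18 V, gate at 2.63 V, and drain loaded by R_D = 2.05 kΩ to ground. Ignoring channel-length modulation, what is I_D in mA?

V_SG = V_DD − V_G = 5.18 − 2.63 = 2.55 V, so V_ov = 2.55 − 0.37 = 2.18 V.
k_p = μ_pC_ox · (W/L) = 2.568 mA/V².
Assume saturation: I_D = ½ k_p V_ov² = 0.5 × 2.568 × 2.18² = 6.1 mA, giving V_SD = V_DD − I_D R_D = 5.18 − 6.1 × 2.05 = -7.33 V.
But -7.33 V < V_ov = 2.18 V, so the device is actually in triode.
In triode I_D = k_p[V_ov V_SD − ½ V_SD²] and I_D = (V_DD − V_SD)/R_D. Equating: 2.63 V_SD² − 12.48 V_SD + 5.18 = 0, giving V_SD = 0.46 V (the root below V_ov).
I_D = (5.18 − 0.46) / 2.05 = 2.3 mA.

I_D = 2.30 mA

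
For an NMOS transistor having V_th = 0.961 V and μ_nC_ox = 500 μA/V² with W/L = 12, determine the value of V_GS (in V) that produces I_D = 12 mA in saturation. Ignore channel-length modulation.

V_GS = 2.96 V

k_n = μ_nC_ox · (W/L) = 6 mA/V².
In saturation I_D = ½ k_n (V_GS − V_th)², so V_GS − V_th = √(2 I_D / k_n) = √(2 × 12 / 6) = 2 V.
V_GS = 0.961 + 2 = 2.96 V.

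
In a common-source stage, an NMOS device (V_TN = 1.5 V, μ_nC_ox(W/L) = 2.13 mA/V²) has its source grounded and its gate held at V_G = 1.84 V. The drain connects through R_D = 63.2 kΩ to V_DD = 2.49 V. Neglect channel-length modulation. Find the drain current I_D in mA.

V_GS = V_G = 1.84 V, so V_ov = 1.84 − 1.5 = 0.34 V.
Assume saturation: I_D = ½ k_n V_ov² = 0.5 × 2.13 × 0.34² = 0.123 mA, giving V_DS = V_DD − I_D R_D = 2.49 − 0.123 × 63.2 = -5.29 V.
But -5.29 V < V_ov = 0.34 V, so the device is actually in triode.
In triode I_D = k_n[V_ov V_DS − ½ V_DS²] and I_D = (V_DD − V_DS)/R_D. Equating: 67.3 V_DS² − 46.77 V_DS + 2.49 = 0, giving V_DS = 0.0581 V (the root below V_ov).
I_D = (2.49 − 0.0581) / 63.2 = 0.0385 mA.

I_D = 0.0385 mA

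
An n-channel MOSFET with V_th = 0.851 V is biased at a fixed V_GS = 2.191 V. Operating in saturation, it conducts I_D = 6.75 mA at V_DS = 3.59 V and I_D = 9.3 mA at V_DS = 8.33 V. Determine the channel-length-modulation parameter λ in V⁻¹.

With V_GS fixed, I_D ∝ (1 + λ V_DS) in saturation, so I_D2/I_D1 = (1 + λ V_DS2)/(1 + λ V_DS1).
9.3/6.75 = 1.378 = (1 + 8.33 λ)/(1 + 3.59 λ).
Solving: λ (I_D1 V_DS2 − I_D2 V_DS1) = I_D2 − I_D1, so λ = (9.3 − 6.75) / (6.75 × 8.33 − 9.3 × 3.59) = 2.55 / 22.8 = 0.112 V⁻¹.

λ = 0.112 V⁻¹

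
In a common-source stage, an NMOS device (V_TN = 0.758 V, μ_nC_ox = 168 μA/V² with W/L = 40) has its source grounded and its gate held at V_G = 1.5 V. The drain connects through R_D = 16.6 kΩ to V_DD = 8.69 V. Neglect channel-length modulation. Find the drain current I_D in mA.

I_D = 0.517 mA

V_GS = V_G = 1.5 V, so V_ov = 1.5 − 0.758 = 0.742 V.
k_n = μ_nC_ox · (W/L) = 6.72 mA/V².
Assume saturation: I_D = ½ k_n V_ov² = 0.5 × 6.72 × 0.742² = 1.85 mA, giving V_DS = V_DD − I_D R_D = 8.69 − 1.85 × 16.6 = -22 V.
But -22 V < V_ov = 0.742 V, so the device is actually in triode.
In triode I_D = k_n[V_ov V_DS − ½ V_DS²] and I_D = (V_DD − V_DS)/R_D. Equating: 55.8 V_DS² − 83.77 V_DS + 8.69 = 0, giving V_DS = 0.112 V (the root below V_ov).
I_D = (8.69 − 0.112) / 16.6 = 0.517 mA.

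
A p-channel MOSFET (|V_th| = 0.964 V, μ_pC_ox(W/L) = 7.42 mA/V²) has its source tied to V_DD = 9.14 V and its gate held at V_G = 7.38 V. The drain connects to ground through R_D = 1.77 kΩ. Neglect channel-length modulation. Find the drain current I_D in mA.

V_SG = V_DD − V_G = 9.14 − 7.38 = 1.76 V, so V_ov = 1.76 − 0.964 = 0.796 V.
Assume saturation: I_D = ½ k_p V_ov² = 0.5 × 7.42 × 0.796² = 2.35 mA, giving V_SD = V_DD − I_D R_D = 9.14 − 2.35 × 1.77 = 4.98 V.
V_SD = 4.98 V ≥ V_ov = 0.796 V, confirming saturation.

I_D = 2.35 mA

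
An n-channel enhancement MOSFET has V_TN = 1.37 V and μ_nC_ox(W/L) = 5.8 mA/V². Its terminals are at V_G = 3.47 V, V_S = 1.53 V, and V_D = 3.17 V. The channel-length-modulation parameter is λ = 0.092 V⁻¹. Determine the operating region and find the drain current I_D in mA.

Saturation; I_D = 1.08 mA

V_GS = V_G − V_S = 3.47 − 1.53 = 1.94 V; V_DS = V_D − V_S = 3.17 − 1.53 = 1.64 V.
V_ov = V_GS − V_TN = 1.94 − 1.37 = 0.57 V.
Since V_DS = 1.64 V ≥ V_ov = 0.57 V, the device is in saturation.
I_D = ½ k_n V_ov² (1 + λ V_DS) = 0.5 × 5.8 × 0.57² × (1 + 0.092 × 1.64) = 1.08 mA.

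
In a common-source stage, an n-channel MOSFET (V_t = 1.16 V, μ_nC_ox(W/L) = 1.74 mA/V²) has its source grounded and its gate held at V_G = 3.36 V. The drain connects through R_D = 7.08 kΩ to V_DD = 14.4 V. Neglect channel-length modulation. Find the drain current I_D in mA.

V_GS = V_G = 3.36 V, so V_ov = 3.36 − 1.16 = 2.2 V.
Assume saturation: I_D = ½ k_n V_ov² = 0.5 × 1.74 × 2.2² = 4.21 mA, giving V_DS = V_DD − I_D R_D = 14.4 − 4.21 × 7.08 = -15.4 V.
But -15.4 V < V_ov = 2.2 V, so the device is actually in triode.
In triode I_D = k_n[V_ov V_DS − ½ V_DS²] and I_D = (V_DD − V_DS)/R_D. Equating: 6.16 V_DS² − 28.1 V_DS + 14.4 = 0, giving V_DS = 0.588 V (the root below V_ov).
I_D = (14.4 − 0.588) / 7.08 = 1.95 mA.

I_D = 1.95 mA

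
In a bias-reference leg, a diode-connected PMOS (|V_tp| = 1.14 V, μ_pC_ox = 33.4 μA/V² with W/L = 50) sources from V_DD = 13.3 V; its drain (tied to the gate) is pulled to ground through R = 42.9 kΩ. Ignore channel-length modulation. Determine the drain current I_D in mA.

I_D = 0.270 mA

With gate tied to drain, V_SG = V_SD ≥ V_SG − |V_tp|, so the device is in saturation.
k_p = μ_pC_ox · (W/L) = 1.67 mA/V².
KCL at the drain: ½ k_p (V_SG − |V_tp|)² = (V_DD − V_SG)/R.
Let x = V_SG − 1.14. Then 35.8 x² + x − 12.16 = 0, giving x = 0.569 V (positive root), so V_SG = 1.71 V.
I_D = (V_DD − V_SG)/R = (13.3 − 1.71) / 42.9 = 0.27 mA.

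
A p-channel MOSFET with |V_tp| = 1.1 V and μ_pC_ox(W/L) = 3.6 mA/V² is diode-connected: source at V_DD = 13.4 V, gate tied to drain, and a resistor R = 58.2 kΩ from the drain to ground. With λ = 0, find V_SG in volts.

V_SG = 1.44 V

With gate tied to drain, V_SG = V_SD ≥ V_SG − |V_tp|, so the device is in saturation.
KCL at the drain: ½ k_p (V_SG − |V_tp|)² = (V_DD − V_SG)/R.
Let x = V_SG − 1.1. Then 105 x² + x − 12.3 = 0, giving x = 0.338 V (positive root), so V_SG = 1.44 V.
I_D = (V_DD − V_SG)/R = (13.4 − 1.44) / 58.2 = 0.206 mA.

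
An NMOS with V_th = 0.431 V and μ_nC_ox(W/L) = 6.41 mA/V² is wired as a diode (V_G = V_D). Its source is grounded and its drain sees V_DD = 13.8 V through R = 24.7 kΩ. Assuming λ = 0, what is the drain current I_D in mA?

I_D = 0.525 mA

With gate tied to drain, V_GS = V_DS ≥ V_GS − V_th, so the device is in saturation.
KCL at the drain: ½ k_n (V_GS − V_th)² = (V_DD − V_GS)/R.
Let x = V_GS − 0.431. Then 79.2 x² + x − 13.37 = 0, giving x = 0.405 V (positive root), so V_GS = 0.836 V.
I_D = (V_DD − V_GS)/R = (13.8 − 0.836) / 24.7 = 0.525 mA.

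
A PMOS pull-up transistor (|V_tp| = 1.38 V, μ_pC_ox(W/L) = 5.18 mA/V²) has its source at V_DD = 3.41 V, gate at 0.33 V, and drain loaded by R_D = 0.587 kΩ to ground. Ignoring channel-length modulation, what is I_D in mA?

I_D = 4.68 mA

V_SG = V_DD − V_G = 3.41 − 0.33 = 3.08 V, so V_ov = 3.08 − 1.38 = 1.7 V.
Assume saturation: I_D = ½ k_p V_ov² = 0.5 × 5.18 × 1.7² = 7.49 mA, giving V_SD = V_DD − I_D R_D = 3.41 − 7.49 × 0.587 = -0.984 V.
But -0.984 V < V_ov = 1.7 V, so the device is actually in triode.
In triode I_D = k_p[V_ov V_SD − ½ V_SD²] and I_D = (V_DD − V_SD)/R_D. Equating: 1.52 V_SD² − 6.169 V_SD + 3.41 = 0, giving V_SD = 0.66 V (the root below V_ov).
I_D = (3.41 − 0.66) / 0.587 = 4.68 mA.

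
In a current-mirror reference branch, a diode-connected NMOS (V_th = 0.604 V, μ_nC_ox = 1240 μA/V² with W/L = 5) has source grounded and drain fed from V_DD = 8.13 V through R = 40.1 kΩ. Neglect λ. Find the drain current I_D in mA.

With gate tied to drain, V_GS = V_DS ≥ V_GS − V_th, so the device is in saturation.
k_n = μ_nC_ox · (W/L) = 6.2 mA/V².
KCL at the drain: ½ k_n (V_GS − V_th)² = (V_DD − V_GS)/R.
Let x = V_GS − 0.604. Then 124 x² + x − 7.526 = 0, giving x = 0.242 V (positive root), so V_GS = 0.846 V.
I_D = (V_DD − V_GS)/R = (8.13 − 0.846) / 40.1 = 0.182 mA.

I_D = 0.182 mA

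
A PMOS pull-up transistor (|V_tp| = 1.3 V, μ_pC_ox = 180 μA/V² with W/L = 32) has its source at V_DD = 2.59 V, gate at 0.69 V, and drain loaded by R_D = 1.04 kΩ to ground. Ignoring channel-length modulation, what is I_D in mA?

V_SG = V_DD − V_G = 2.59 − 0.69 = 1.9 V, so V_ov = 1.9 − 1.3 = 0.6 V.
k_p = μ_pC_ox · (W/L) = 5.76 mA/V².
Assume saturation: I_D = ½ k_p V_ov² = 0.5 × 5.76 × 0.6² = 1.04 mA, giving V_SD = V_DD − I_D R_D = 2.59 − 1.04 × 1.04 = 1.51 V.
V_SD = 1.51 V ≥ V_ov = 0.6 V, confirming saturation.

I_D = 1.04 mA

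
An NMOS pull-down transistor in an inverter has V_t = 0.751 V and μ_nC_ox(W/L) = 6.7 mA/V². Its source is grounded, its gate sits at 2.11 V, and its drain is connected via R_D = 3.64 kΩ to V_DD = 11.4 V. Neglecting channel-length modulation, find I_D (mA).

I_D = 3.03 mA

V_GS = V_G = 2.11 V, so V_ov = 2.11 − 0.751 = 1.36 V.
Assume saturation: I_D = ½ k_n V_ov² = 0.5 × 6.7 × 1.36² = 6.19 mA, giving V_DS = V_DD − I_D R_D = 11.4 − 6.19 × 3.64 = -11.1 V.
But -11.1 V < V_ov = 1.36 V, so the device is actually in triode.
In triode I_D = k_n[V_ov V_DS − ½ V_DS²] and I_D = (V_DD − V_DS)/R_D. Equating: 12.2 V_DS² − 34.14 V_DS + 11.4 = 0, giving V_DS = 0.388 V (the root below V_ov).
I_D = (11.4 − 0.388) / 3.64 = 3.03 mA.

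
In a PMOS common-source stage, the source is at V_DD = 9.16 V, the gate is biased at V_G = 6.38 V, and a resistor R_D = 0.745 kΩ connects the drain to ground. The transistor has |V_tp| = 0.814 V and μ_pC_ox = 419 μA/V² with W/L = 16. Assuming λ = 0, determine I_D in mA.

I_D = 10.7 mA

V_SG = V_DD − V_G = 9.16 − 6.38 = 2.78 V, so V_ov = 2.78 − 0.814 = 1.97 V.
k_p = μ_pC_ox · (W/L) = 6.704 mA/V².
Assume saturation: I_D = ½ k_p V_ov² = 0.5 × 6.704 × 1.97² = 13 mA, giving V_SD = V_DD − I_D R_D = 9.16 − 13 × 0.745 = -0.492 V.
But -0.492 V < V_ov = 1.97 V, so the device is actually in triode.
In triode I_D = k_p[V_ov V_SD − ½ V_SD²] and I_D = (V_DD − V_SD)/R_D. Equating: 2.5 V_SD² − 10.82 V_SD + 9.16 = 0, giving V_SD = 1.15 V (the root below V_ov).
I_D = (9.16 − 1.15) / 0.745 = 10.7 mA.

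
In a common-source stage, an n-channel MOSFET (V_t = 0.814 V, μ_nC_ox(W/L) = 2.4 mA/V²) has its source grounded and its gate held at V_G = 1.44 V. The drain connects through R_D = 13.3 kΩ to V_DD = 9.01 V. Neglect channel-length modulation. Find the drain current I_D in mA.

I_D = 0.470 mA

V_GS = V_G = 1.44 V, so V_ov = 1.44 − 0.814 = 0.626 V.
Assume saturation: I_D = ½ k_n V_ov² = 0.5 × 2.4 × 0.626² = 0.47 mA, giving V_DS = V_DD − I_D R_D = 9.01 − 0.47 × 13.3 = 2.76 V.
V_DS = 2.76 V ≥ V_ov = 0.626 V, confirming saturation.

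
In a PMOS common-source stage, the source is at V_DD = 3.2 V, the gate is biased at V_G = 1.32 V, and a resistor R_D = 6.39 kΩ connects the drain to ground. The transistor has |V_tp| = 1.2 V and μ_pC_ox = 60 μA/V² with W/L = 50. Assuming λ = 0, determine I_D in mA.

V_SG = V_DD − V_G = 3.2 − 1.32 = 1.88 V, so V_ov = 1.88 − 1.2 = 0.68 V.
k_p = μ_pC_ox · (W/L) = 3 mA/V².
Assume saturation: I_D = ½ k_p V_ov² = 0.5 × 3 × 0.68² = 0.694 mA, giving V_SD = V_DD − I_D R_D = 3.2 − 0.694 × 6.39 = -1.23 V.
But -1.23 V < V_ov = 0.68 V, so the device is actually in triode.
In triode I_D = k_p[V_ov V_SD − ½ V_SD²] and I_D = (V_DD − V_SD)/R_D. Equating: 9.58 V_SD² − 14.04 V_SD + 3.2 = 0, giving V_SD = 0.282 V (the root below V_ov).
I_D = (3.2 − 0.282) / 6.39 = 0.457 mA.

I_D = 0.457 mA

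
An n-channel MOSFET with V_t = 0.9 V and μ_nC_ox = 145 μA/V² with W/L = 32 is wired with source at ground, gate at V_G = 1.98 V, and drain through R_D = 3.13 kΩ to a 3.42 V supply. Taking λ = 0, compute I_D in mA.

I_D = 1.02 mA

V_GS = V_G = 1.98 V, so V_ov = 1.98 − 0.9 = 1.08 V.
k_n = μ_nC_ox · (W/L) = 4.64 mA/V².
Assume saturation: I_D = ½ k_n V_ov² = 0.5 × 4.64 × 1.08² = 2.71 mA, giving V_DS = V_DD − I_D R_D = 3.42 − 2.71 × 3.13 = -5.05 V.
But -5.05 V < V_ov = 1.08 V, so the device is actually in triode.
In triode I_D = k_n[V_ov V_DS − ½ V_DS²] and I_D = (V_DD − V_DS)/R_D. Equating: 7.26 V_DS² − 16.69 V_DS + 3.42 = 0, giving V_DS = 0.227 V (the root below V_ov).
I_D = (3.42 − 0.227) / 3.13 = 1.02 mA.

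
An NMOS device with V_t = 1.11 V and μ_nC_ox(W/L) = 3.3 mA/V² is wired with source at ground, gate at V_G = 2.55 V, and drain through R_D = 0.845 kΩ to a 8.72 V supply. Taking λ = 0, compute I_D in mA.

V_GS = V_G = 2.55 V, so V_ov = 2.55 − 1.11 = 1.44 V.
Assume saturation: I_D = ½ k_n V_ov² = 0.5 × 3.3 × 1.44² = 3.42 mA, giving V_DS = V_DD − I_D R_D = 8.72 − 3.42 × 0.845 = 5.83 V.
V_DS = 5.83 V ≥ V_ov = 1.44 V, confirming saturation.

I_D = 3.42 mA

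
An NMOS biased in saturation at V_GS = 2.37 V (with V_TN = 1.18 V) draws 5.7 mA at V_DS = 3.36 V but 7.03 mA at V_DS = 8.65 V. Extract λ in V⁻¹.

With V_GS fixed, I_D ∝ (1 + λ V_DS) in saturation, so I_D2/I_D1 = (1 + λ V_DS2)/(1 + λ V_DS1).
7.03/5.7 = 1.233 = (1 + 8.65 λ)/(1 + 3.36 λ).
Solving: λ (I_D1 V_DS2 − I_D2 V_DS1) = I_D2 − I_D1, so λ = (7.03 − 5.7) / (5.7 × 8.65 − 7.03 × 3.36) = 1.33 / 25.7 = 0.0518 V⁻¹.

λ = 0.0518 V⁻¹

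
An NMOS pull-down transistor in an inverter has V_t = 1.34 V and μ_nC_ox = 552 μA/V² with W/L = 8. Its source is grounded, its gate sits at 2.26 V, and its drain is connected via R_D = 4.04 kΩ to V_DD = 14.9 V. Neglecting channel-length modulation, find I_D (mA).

I_D = 1.87 mA

V_GS = V_G = 2.26 V, so V_ov = 2.26 − 1.34 = 0.92 V.
k_n = μ_nC_ox · (W/L) = 4.416 mA/V².
Assume saturation: I_D = ½ k_n V_ov² = 0.5 × 4.416 × 0.92² = 1.87 mA, giving V_DS = V_DD − I_D R_D = 14.9 − 1.87 × 4.04 = 7.35 V.
V_DS = 7.35 V ≥ V_ov = 0.92 V, confirming saturation.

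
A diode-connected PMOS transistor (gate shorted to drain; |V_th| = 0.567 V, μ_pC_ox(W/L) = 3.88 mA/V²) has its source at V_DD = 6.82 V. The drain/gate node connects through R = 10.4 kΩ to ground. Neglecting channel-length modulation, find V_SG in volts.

With gate tied to drain, V_SG = V_SD ≥ V_SG − |V_th|, so the device is in saturation.
KCL at the drain: ½ k_p (V_SG − |V_th|)² = (V_DD − V_SG)/R.
Let x = V_SG − 0.567. Then 20.2 x² + x − 6.253 = 0, giving x = 0.532 V (positive root), so V_SG = 1.1 V.
I_D = (V_DD − V_SG)/R = (6.82 − 1.1) / 10.4 = 0.55 mA.

V_SG = 1.10 V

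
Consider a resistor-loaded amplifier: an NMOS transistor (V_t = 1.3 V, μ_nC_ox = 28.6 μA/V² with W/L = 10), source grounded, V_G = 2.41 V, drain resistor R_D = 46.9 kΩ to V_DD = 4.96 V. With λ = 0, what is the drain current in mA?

I_D = 0.0979 mA

V_GS = V_G = 2.41 V, so V_ov = 2.41 − 1.3 = 1.11 V.
k_n = μ_nC_ox · (W/L) = 0.286 mA/V².
Assume saturation: I_D = ½ k_n V_ov² = 0.5 × 0.286 × 1.11² = 0.176 mA, giving V_DS = V_DD − I_D R_D = 4.96 − 0.176 × 46.9 = -3.3 V.
But -3.3 V < V_ov = 1.11 V, so the device is actually in triode.
In triode I_D = k_n[V_ov V_DS − ½ V_DS²] and I_D = (V_DD − V_DS)/R_D. Equating: 6.71 V_DS² − 15.89 V_DS + 4.96 = 0, giving V_DS = 0.37 V (the root below V_ov).
I_D = (4.96 − 0.37) / 46.9 = 0.0979 mA.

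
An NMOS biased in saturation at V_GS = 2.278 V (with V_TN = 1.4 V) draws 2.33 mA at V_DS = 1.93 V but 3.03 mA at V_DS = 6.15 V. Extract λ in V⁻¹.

λ = 0.0825 V⁻¹

With V_GS fixed, I_D ∝ (1 + λ V_DS) in saturation, so I_D2/I_D1 = (1 + λ V_DS2)/(1 + λ V_DS1).
3.03/2.33 = 1.3 = (1 + 6.15 λ)/(1 + 1.93 λ).
Solving: λ (I_D1 V_DS2 − I_D2 V_DS1) = I_D2 − I_D1, so λ = (3.03 − 2.33) / (2.33 × 6.15 − 3.03 × 1.93) = 0.7 / 8.48 = 0.0825 V⁻¹.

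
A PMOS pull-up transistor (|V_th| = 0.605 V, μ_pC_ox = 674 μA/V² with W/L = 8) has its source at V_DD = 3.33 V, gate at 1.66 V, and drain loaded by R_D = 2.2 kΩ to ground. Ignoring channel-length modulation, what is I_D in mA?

I_D = 1.39 mA

V_SG = V_DD − V_G = 3.33 − 1.66 = 1.67 V, so V_ov = 1.67 − 0.605 = 1.07 V.
k_p = μ_pC_ox · (W/L) = 5.392 mA/V².
Assume saturation: I_D = ½ k_p V_ov² = 0.5 × 5.392 × 1.07² = 3.06 mA, giving V_SD = V_DD − I_D R_D = 3.33 − 3.06 × 2.2 = -3.4 V.
But -3.4 V < V_ov = 1.07 V, so the device is actually in triode.
In triode I_D = k_p[V_ov V_SD − ½ V_SD²] and I_D = (V_DD − V_SD)/R_D. Equating: 5.93 V_SD² − 13.63 V_SD + 3.33 = 0, giving V_SD = 0.278 V (the root below V_ov).
I_D = (3.33 − 0.278) / 2.2 = 1.39 mA.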